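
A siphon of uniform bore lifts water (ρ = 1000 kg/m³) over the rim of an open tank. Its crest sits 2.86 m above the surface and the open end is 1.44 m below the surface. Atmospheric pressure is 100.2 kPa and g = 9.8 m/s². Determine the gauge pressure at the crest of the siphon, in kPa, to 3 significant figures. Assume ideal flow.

Bernoulli surface→outlet gives ½v² = g·h_out, so v = √(2·9.8·1.44) = 5.31 m/s.
Continuity keeps v the same throughout the tube; from surface to crest, P_atm + 0 = P_top + ½ρv² + ρg·h_top.
P_top = 100200 − ½·1000·5.31² − 1000·9.8·2.86 = 58100 Pa. So P_gauge = P_top − P_atm = -42100 Pa.

P_gauge = -42.1 kPa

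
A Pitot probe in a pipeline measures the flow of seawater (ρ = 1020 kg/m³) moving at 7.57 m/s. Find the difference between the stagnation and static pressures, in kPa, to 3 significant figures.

ΔP ≈ 29.2 kPa

The dynamic pressure equals the rise in static pressure at the stagnation point: ΔP = ½ρv².
ΔP = ½·1020·7.57² = 29200 Pa.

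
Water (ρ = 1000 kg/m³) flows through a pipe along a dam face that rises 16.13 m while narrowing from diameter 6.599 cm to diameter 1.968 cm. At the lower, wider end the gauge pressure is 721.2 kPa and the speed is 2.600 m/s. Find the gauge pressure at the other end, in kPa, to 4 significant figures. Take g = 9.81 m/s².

The volume flow rate is constant, so v₂ = (A₁/A₂)v₁ = (34.20/3.042)·2.600 = 29.23 m/s.
Applying Bernoulli between the two ends and solving for P₂: P₂ = P₁ + ½ρ(v₁² − v₂²) − ρgΔh.
P₂ = 721200 + ½·1000·(2.600² − 29.23²) − 1000·9.81·(+16.13) = 721200 + (-423900) − (158200) = 139000 Pa.

P₂ ≈ 139.0 kPa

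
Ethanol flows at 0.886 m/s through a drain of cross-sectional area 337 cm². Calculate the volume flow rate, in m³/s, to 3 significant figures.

0.0299 m³/s

Q = A·v = 0.0337 m² × 0.886 m/s = 0.0299 m³/s.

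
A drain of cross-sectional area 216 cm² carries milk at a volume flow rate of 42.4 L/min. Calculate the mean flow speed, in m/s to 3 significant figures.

Q = 42.4 L/min = 0.000707 m³/s.
v = Q/A = 0.000707 / 0.0216 = 0.0327 m/s.

v ≈ 0.0327 m/s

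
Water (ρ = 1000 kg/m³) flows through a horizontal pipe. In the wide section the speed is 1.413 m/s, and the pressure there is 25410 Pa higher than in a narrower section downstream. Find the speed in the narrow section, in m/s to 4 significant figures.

With h₁ = h₂, rearranging Bernoulli gives v₂ = √(v₁² + 2ΔP/ρ).
v₂ = √(1.413² + 2·25410/1000) = √(1.997 + 50.82) = 7.268 m/s.

7.268 m/s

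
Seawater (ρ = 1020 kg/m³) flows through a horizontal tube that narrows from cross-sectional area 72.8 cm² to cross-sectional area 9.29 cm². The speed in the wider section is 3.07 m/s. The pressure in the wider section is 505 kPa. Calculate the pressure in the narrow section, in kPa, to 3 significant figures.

P₂ ≈ 215 kPa

Continuity gives A₁v₁ = A₂v₂, so v₂ = (72.8 cm²)/(9.29 cm²) × 3.07 m/s = 24.1 m/s.
Along the horizontal streamline, P + ½ρv² is constant.
P₂ = P₁ − ½ρ(v₂² − v₁²) = 505000 − ½·1020·(24.1² − 3.07²) = 505000 − 290000 = 215000 Pa.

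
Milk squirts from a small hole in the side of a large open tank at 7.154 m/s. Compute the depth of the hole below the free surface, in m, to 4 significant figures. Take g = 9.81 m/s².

h = 2.609 m

Torricelli: v = √(2gh), so h = v²/(2g).
h = 7.154²/(2·9.81) = 51.18/19.62 = 2.609 m.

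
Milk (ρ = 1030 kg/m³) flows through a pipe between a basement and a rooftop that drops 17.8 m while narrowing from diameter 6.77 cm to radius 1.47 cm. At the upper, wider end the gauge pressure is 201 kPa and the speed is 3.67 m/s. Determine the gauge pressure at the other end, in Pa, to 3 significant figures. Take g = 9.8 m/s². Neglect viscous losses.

P₂ ≈ 193000 Pa

Mass conservation (A₁v₁ = A₂v₂) gives v₂ = 3.67 × 36.0/6.79 = 19.5 m/s.
Applying Bernoulli between the two ends and solving for P₂: P₂ = P₁ + ½ρ(v₁² − v₂²) − ρgΔh.
P₂ = 201000 + ½·1030·(3.67² − 19.5²) − 1030·9.8·(−17.8) = 201000 + (-188000) − (-180000) = 193000 Pa.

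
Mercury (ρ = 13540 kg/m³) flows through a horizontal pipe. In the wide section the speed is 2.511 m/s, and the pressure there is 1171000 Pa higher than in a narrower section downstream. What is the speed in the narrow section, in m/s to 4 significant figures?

Along the level pipe P + ½ρv² is conserved, hence v₂² = v₁² + 2(P₁ − P₂)/ρ.
v₂ = √(2.511² + 2·1171000/13540) = √(6.305 + 173.0) = 13.39 m/s.

v₂ ≈ 13.39 m/s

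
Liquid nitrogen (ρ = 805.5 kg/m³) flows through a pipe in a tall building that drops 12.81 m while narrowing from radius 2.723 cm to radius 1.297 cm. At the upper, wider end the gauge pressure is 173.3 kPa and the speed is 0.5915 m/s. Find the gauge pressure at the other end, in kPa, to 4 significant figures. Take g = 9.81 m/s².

P₂ ≈ 271.9 kPa

Mass conservation (A₁v₁ = A₂v₂) gives v₂ = 0.5915 × 23.29/5.285 = 2.607 m/s.
Energy conservation along the streamline gives P₂ = P₁ − ½ρ(v₂² − v₁²) − ρg(h₂ − h₁).
P₂ = 173300 + ½·805.5·(0.5915² − 2.607²) − 805.5·9.81·(−12.81) = 173300 + (-2597) − (-101200) = 271900 Pa.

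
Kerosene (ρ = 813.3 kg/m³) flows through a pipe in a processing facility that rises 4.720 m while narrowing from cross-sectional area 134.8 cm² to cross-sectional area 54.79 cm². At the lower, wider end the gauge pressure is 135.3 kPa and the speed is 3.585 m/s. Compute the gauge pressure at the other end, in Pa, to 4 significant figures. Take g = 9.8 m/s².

71270 Pa

Continuity gives A₁v₁ = A₂v₂, so v₂ = (134.8 cm²)/(54.79 cm²) × 3.585 m/s = 8.820 m/s.
Applying Bernoulli between the two ends and solving for P₂: P₂ = P₁ + ½ρ(v₁² − v₂²) − ρgΔh.
P₂ = 135300 + ½·813.3·(3.585² − 8.820²) − 813.3·9.8·(+4.720) = 135300 + (-26410) − (37620) = 71270 Pa.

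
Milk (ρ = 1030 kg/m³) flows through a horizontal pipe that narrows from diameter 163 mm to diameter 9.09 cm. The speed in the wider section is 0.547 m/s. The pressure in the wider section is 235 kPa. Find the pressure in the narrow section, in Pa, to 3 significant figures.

P₂ ≈ 234000 Pa

The volume flow rate is constant, so v₂ = (A₁/A₂)v₁ = (209/64.9)·0.547 = 1.76 m/s.
The pipe is horizontal, so Bernoulli reduces to P₁ + ½ρv₁² = P₂ + ½ρv₂².
P₂ = P₁ − ½ρ(v₂² − v₁²) = 235000 − ½·1030·(1.76² − 0.547²) = 235000 − 1440 = 234000 Pa.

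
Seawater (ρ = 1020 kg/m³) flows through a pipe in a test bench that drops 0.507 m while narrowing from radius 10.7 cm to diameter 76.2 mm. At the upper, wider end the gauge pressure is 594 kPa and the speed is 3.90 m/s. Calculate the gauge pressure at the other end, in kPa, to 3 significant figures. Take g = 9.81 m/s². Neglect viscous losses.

The volume flow rate is constant, so v₂ = (A₁/A₂)v₁ = (360/45.6)·3.90 = 30.8 m/s.
Applying Bernoulli between the two ends and solving for P₂: P₂ = P₁ + ½ρ(v₁² − v₂²) − ρgΔh.
P₂ = 594000 + ½·1020·(3.90² − 30.8²) − 1020·9.81·(−0.507) = 594000 + (-475000) − (-5070) = 124000 Pa.

P₂ = 124 kPa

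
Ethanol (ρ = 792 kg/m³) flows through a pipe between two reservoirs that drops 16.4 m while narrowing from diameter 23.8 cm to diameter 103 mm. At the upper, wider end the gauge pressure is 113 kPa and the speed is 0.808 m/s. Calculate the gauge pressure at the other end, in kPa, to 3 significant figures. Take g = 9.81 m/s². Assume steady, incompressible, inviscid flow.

P₂ ≈ 233 kPa

By continuity, v₂ = v₁·A₁/A₂ = 0.808·(445/83.3) = 4.31 m/s.
Energy conservation along the streamline gives P₂ = P₁ − ½ρ(v₂² − v₁²) − ρg(h₂ − h₁).
P₂ = 113000 + ½·792·(0.808² − 4.31²) − 792·9.81·(−16.4) = 113000 + (-7110) − (-127000) = 233000 Pa.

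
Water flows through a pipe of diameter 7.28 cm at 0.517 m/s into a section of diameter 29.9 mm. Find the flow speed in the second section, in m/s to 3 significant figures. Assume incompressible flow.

Mass conservation (A₁v₁ = A₂v₂) gives v₂ = 0.517 × 41.6/7.02 = 3.06 m/s.

v₂ ≈ 3.06 m/s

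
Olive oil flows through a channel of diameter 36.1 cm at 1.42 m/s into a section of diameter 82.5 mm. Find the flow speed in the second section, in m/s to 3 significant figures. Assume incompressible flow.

The volume flow rate is constant, so v₂ = (A₁/A₂)v₁ = (1020/53.5)·1.42 = 27.2 m/s.

v₂ = 27.2 m/s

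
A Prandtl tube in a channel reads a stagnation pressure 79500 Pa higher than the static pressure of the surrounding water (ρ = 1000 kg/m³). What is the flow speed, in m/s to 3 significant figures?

v ≈ 12.6 m/s

The dynamic pressure equals the rise in static pressure at the stagnation point: ΔP = ½ρv².
v = √(2ΔP/ρ) = √(2·79500/1000) = 12.6 m/s.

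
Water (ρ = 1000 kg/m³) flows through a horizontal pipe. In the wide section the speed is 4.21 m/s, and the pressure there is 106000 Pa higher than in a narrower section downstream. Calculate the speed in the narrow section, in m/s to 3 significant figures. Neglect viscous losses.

Horizontal Bernoulli: P₁ + ½ρv₁² = P₂ + ½ρv₂², so v₂² = v₁² + 2(P₁ − P₂)/ρ.
v₂ = √(4.21² + 2·106000/1000) = √(17.7 + 212) = 15.2 m/s.

v₂ ≈ 15.2 m/s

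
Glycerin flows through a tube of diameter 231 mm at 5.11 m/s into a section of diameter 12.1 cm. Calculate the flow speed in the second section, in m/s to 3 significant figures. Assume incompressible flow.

v₂ ≈ 18.6 m/s

The volume flow rate is constant, so v₂ = (A₁/A₂)v₁ = (419/115)·5.11 = 18.6 m/s.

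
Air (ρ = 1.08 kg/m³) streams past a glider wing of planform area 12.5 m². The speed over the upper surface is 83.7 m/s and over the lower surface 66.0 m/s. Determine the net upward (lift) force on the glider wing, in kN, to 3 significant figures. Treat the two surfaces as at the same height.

The faster flow above has the lower pressure; Bernoulli (same height) gives ΔP = ½ρ(v_up² − v_low²).
ΔP = ½·1.08·(83.7² − 66.0²) = 1430 Pa.
Lift = ΔP · A = 1430 × 12.5 = 17900 N.

F ≈ 17.9 kN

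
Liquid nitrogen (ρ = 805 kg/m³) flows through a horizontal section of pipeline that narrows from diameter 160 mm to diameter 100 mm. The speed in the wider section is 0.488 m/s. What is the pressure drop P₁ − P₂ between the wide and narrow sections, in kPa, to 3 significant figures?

ΔP = 0.532 kPa

The volume flow rate is constant, so v₂ = (A₁/A₂)v₁ = (201/78.5)·0.488 = 1.25 m/s.
Along the horizontal streamline, P + ½ρv² is constant.
P₁ − P₂ = ½·805·(1.25² − 0.488²) = ½·805·1.32 = 532 Pa.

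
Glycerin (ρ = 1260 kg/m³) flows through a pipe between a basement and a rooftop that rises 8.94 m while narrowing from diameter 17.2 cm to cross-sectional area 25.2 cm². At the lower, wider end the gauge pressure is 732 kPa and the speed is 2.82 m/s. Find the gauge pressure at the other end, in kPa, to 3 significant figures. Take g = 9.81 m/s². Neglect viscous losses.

Continuity gives A₁v₁ = A₂v₂, so v₂ = (232 cm²)/(25.2 cm²) × 2.82 m/s = 26.0 m/s.
Energy conservation along the streamline gives P₂ = P₁ − ½ρ(v₂² − v₁²) − ρg(h₂ − h₁).
P₂ = 732000 + ½·1260·(2.82² − 26.0²) − 1260·9.81·(+8.94) = 732000 + (-421000) − (111000) = 201000 Pa.

P₂ = 201 kPa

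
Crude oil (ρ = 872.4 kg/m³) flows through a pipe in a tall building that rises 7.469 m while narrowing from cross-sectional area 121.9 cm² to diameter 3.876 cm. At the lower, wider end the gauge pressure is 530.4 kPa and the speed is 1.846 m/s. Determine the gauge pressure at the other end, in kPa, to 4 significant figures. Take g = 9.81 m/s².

Continuity gives A₁v₁ = A₂v₂, so v₂ = (121.9 cm²)/(11.80 cm²) × 1.846 m/s = 19.07 m/s.
Applying Bernoulli between the two ends and solving for P₂: P₂ = P₁ + ½ρ(v₁² − v₂²) − ρgΔh.
P₂ = 530400 + ½·872.4·(1.846² − 19.07²) − 872.4·9.81·(+7.469) = 530400 + (-157200) − (63920) = 309300 Pa.

P₂ = 309.3 kPa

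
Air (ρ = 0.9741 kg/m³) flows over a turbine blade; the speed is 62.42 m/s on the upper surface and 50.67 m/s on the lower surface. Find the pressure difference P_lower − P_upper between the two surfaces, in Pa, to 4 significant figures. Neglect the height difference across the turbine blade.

ΔP ≈ 647.2 Pa

The pressure is lower where the speed is higher: ΔP = ½ρ(v_up² − v_low²).
ΔP = ½·0.9741·(62.42² − 50.67²) = 647.2 Pa.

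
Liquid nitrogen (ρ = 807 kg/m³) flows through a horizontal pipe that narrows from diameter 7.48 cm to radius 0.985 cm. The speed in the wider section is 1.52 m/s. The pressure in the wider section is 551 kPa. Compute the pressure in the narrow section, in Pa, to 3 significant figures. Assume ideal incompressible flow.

By continuity, v₂ = v₁·A₁/A₂ = 1.52·(43.9/3.05) = 21.9 m/s.
Along the horizontal streamline, P + ½ρv² is constant.
P₂ = P₁ − ½ρ(v₂² − v₁²) = 551000 − ½·807·(21.9² − 1.52²) = 551000 − 193000 = 358000 Pa.

P₂ ≈ 358000 Pa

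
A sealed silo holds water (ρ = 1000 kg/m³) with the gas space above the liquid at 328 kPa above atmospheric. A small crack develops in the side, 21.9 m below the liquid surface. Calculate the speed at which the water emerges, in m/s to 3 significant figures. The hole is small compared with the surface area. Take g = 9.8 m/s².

Take point 1 at the surface (v₁ ≈ 0) and point 2 at the hole (at atmospheric pressure). Bernoulli: P₁ + ρg h = P_atm + ½ρv₂².
With P₁ − P_atm = 328000 Pa, v₂ = √(2gh + 2ΔP/ρ) = √(2·9.8·21.9 + 2·328000/1000) = 32.9 m/s.

v ≈ 32.9 m/s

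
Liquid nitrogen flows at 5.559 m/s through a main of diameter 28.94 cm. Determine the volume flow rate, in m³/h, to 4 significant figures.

Q ≈ 1316 m³/h

Q = A·v = 0.06578 m² × 5.559 m/s = 0.3657 m³/s.
Converting: 0.3657 m³/s × 3600 = 1316 m³/h.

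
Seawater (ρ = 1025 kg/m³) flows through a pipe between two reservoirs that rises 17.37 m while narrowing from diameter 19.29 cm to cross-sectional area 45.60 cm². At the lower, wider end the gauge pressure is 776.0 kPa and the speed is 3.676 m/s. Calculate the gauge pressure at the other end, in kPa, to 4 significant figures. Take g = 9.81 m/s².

The volume flow rate is constant, so v₂ = (A₁/A₂)v₁ = (292.2/45.60)·3.676 = 23.56 m/s.
Applying Bernoulli between the two ends and solving for P₂: P₂ = P₁ + ½ρ(v₁² − v₂²) − ρgΔh.
P₂ = 776000 + ½·1025·(3.676² − 23.56²) − 1025·9.81·(+17.37) = 776000 + (-277500) − (174700) = 323800 Pa.

323.8 kPa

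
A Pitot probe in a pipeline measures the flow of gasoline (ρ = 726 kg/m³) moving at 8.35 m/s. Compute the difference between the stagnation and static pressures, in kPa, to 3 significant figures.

At the stagnation point the flow is brought to rest, so Bernoulli gives P_stag − P_static = ½ρv².
ΔP = ½·726·8.35² = 25300 Pa.

25.3 kPa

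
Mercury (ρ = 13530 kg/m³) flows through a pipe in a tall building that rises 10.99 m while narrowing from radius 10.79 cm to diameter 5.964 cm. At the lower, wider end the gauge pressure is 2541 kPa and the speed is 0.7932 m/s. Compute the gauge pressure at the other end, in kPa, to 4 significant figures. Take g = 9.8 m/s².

P₂ ≈ 358.4 kPa

By continuity, v₂ = v₁·A₁/A₂ = 0.7932·(365.8/27.94) = 10.39 m/s.
Energy conservation along the streamline gives P₂ = P₁ − ½ρ(v₂² − v₁²) − ρg(h₂ − h₁).
P₂ = 2541000 + ½·13530·(0.7932² − 10.39²) − 13530·9.8·(+10.99) = 2541000 + (-725300) − (1457000) = 358400 Pa.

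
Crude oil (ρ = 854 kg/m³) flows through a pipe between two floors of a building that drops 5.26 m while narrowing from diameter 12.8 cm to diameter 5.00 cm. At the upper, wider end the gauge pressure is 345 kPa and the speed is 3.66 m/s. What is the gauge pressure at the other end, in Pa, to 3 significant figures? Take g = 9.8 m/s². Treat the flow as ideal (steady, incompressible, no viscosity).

The volume flow rate is constant, so v₂ = (A₁/A₂)v₁ = (129/19.6)·3.66 = 24.0 m/s.
Bernoulli: P₁ + ½ρv₁² + ρg h₁ = P₂ + ½ρv₂² + ρg h₂, so P₂ = P₁ + ½ρ(v₁² − v₂²) − ρg(h₂ − h₁).
P₂ = 345000 + ½·854·(3.66² − 24.0²) − 854·9.8·(−5.26) = 345000 + (-240000) − (-44000) = 149000 Pa.

149000 Pa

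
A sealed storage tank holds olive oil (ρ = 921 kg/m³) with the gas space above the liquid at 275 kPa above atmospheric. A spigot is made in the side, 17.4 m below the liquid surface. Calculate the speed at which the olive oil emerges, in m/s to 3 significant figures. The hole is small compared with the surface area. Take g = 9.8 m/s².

Take point 1 at the surface (v₁ ≈ 0) and point 2 at the hole (at atmospheric pressure). Bernoulli: P₁ + ρg h = P_atm + ½ρv₂².
With P₁ − P_atm = 275000 Pa, v₂ = √(2gh + 2ΔP/ρ) = √(2·9.8·17.4 + 2·275000/921) = 30.6 m/s.

v ≈ 30.6 m/s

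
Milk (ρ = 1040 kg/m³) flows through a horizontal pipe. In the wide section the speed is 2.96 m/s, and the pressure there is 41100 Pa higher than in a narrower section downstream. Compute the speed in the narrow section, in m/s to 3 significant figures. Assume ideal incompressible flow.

v₂ = 9.37 m/s

Horizontal Bernoulli: P₁ + ½ρv₁² = P₂ + ½ρv₂², so v₂² = v₁² + 2(P₁ − P₂)/ρ.
v₂ = √(2.96² + 2·41100/1040) = √(8.76 + 79.0) = 9.37 m/s.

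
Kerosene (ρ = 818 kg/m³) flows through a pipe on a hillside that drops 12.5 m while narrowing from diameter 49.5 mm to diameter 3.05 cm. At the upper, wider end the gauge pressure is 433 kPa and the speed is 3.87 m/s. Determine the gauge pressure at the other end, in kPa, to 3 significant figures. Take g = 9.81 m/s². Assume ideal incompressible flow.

P₂ ≈ 497 kPa

The volume flow rate is constant, so v₂ = (A₁/A₂)v₁ = (19.2/7.31)·3.87 = 10.2 m/s.
Energy conservation along the streamline gives P₂ = P₁ − ½ρ(v₂² − v₁²) − ρg(h₂ − h₁).
P₂ = 433000 + ½·818·(3.87² − 10.2²) − 818·9.81·(−12.5) = 433000 + (-36400) − (-100000) = 497000 Pa.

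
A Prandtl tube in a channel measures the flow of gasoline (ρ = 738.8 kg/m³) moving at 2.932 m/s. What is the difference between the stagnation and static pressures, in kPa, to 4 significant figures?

3.176 kPa

Bernoulli between the free stream and the stagnation point: ½ρv² = P_stag − P_static.
ΔP = ½·738.8·2.932² = 3176 Pa.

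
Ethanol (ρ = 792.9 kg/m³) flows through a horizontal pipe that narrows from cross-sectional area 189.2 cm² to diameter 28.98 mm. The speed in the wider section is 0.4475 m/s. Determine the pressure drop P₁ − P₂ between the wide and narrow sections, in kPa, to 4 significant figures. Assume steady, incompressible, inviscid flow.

The volume flow rate is constant, so v₂ = (A₁/A₂)v₁ = (189.2/6.596)·0.4475 = 12.84 m/s.
With no height change, Bernoulli's equation is P₁ + ½ρv₁² = P₂ + ½ρv₂².
P₁ − P₂ = ½·792.9·(12.84² − 0.4475²) = ½·792.9·164.6 = 65240 Pa.

ΔP ≈ 65.24 kPa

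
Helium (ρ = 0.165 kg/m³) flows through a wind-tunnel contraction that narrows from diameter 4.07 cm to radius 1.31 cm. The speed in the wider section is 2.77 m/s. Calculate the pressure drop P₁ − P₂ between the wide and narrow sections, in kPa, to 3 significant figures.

ΔP = 0.00305 kPa

Mass conservation (A₁v₁ = A₂v₂) gives v₂ = 2.77 × 13.0/5.39 = 6.68 m/s.
Along the horizontal streamline, P + ½ρv² is constant.
P₁ − P₂ = ½·0.165·(6.68² − 2.77²) = ½·0.165·37.0 = 3.05 Pa.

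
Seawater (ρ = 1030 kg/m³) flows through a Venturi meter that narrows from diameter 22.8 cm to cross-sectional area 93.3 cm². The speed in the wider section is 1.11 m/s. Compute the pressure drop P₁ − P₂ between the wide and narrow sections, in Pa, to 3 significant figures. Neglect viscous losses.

Mass conservation (A₁v₁ = A₂v₂) gives v₂ = 1.11 × 408/93.3 = 4.86 m/s.
With no height change, Bernoulli's equation is P₁ + ½ρv₁² = P₂ + ½ρv₂².
P₁ − P₂ = ½·1030·(4.86² − 1.11²) = ½·1030·22.4 = 11500 Pa.

ΔP = 11500 Pa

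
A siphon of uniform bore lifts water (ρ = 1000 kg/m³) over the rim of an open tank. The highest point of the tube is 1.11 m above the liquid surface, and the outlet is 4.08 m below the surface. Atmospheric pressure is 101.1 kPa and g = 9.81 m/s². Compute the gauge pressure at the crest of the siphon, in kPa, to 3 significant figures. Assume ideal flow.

From the surface to the outlet (both open to atmosphere, surface at rest): v = √(2g·h_out) = √(2·9.81·4.08) = 8.95 m/s.
Continuity keeps v the same throughout the tube; from surface to crest, P_atm + 0 = P_top + ½ρv² + ρg·h_top.
P_top = 101100 − ½·1000·8.95² − 1000·9.81·1.11 = 50200 Pa. So P_gauge = P_top − P_atm = -50900 Pa.

-50.9 kPa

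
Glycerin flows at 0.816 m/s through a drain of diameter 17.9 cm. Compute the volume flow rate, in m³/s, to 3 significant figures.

Q ≈ 0.0205 m³/s

Q = A·v = 0.0252 m² × 0.816 m/s = 0.0205 m³/s.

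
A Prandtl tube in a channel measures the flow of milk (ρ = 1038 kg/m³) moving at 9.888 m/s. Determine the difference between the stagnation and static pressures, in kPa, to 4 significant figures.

ΔP ≈ 50.74 kPa

The dynamic pressure equals the rise in static pressure at the stagnation point: ΔP = ½ρv².
ΔP = ½·1038·9.888² = 50740 Pa.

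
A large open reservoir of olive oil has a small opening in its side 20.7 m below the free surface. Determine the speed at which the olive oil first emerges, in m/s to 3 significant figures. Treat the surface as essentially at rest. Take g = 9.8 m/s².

Torricelli's result v = √(2gh) gives v = √(2·9.8·20.7) = 20.1 m/s.

v = 20.1 m/s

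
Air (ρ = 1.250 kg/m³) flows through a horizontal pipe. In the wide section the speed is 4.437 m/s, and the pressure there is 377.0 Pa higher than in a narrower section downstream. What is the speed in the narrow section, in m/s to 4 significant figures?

Horizontal Bernoulli: P₁ + ½ρv₁² = P₂ + ½ρv₂², so v₂² = v₁² + 2(P₁ − P₂)/ρ.
v₂ = √(4.437² + 2·377.0/1.250) = √(19.69 + 603.2) = 24.96 m/s.

24.96 m/s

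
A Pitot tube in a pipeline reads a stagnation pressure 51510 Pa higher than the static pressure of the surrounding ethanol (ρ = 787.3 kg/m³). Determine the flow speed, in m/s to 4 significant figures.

At the stagnation point the flow is brought to rest, so Bernoulli gives P_stag − P_static = ½ρv².
v = √(2ΔP/ρ) = √(2·51510/787.3) = 11.44 m/s.

11.44 m/s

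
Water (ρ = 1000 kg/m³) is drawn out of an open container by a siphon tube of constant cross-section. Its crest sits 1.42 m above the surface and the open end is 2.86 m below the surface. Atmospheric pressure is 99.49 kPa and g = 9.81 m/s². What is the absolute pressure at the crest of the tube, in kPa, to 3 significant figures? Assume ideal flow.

The outlet speed comes from Torricelli: v = √(2g·2.86) = 7.49 m/s.
With constant cross-section the crest speed equals v; applying Bernoulli from the surface up to the crest, P_top = P_atm − ½ρv² − ρg·h_top.
P_top = 99490 − ½·1000·7.49² − 1000·9.81·1.42 = 57500 Pa.

P_top ≈ 57.5 kPa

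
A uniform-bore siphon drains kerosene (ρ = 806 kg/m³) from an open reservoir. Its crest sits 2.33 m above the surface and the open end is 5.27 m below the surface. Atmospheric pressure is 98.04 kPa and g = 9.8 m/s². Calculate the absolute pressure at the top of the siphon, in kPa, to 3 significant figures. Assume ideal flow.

From the surface to the outlet (both open to atmosphere, surface at rest): v = √(2g·h_out) = √(2·9.8·5.27) = 10.2 m/s.
With constant cross-section the crest speed equals v; applying Bernoulli from the surface up to the crest, P_top = P_atm − ½ρv² − ρg·h_top.
P_top = 98040 − ½·806·10.2² − 806·9.8·2.33 = 38000 Pa.

38.0 kPa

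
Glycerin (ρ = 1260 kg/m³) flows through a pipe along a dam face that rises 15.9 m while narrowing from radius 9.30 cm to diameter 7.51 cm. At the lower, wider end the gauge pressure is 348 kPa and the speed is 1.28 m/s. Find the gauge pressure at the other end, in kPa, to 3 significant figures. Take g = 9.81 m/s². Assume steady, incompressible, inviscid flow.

Continuity gives A₁v₁ = A₂v₂, so v₂ = (272 cm²)/(44.3 cm²) × 1.28 m/s = 7.85 m/s.
Bernoulli: P₁ + ½ρv₁² + ρg h₁ = P₂ + ½ρv₂² + ρg h₂, so P₂ = P₁ + ½ρ(v₁² − v₂²) − ρg(h₂ − h₁).
P₂ = 348000 + ½·1260·(1.28² − 7.85²) − 1260·9.81·(+15.9) = 348000 + (-37800) − (197000) = 114000 Pa.

P₂ ≈ 114 kPa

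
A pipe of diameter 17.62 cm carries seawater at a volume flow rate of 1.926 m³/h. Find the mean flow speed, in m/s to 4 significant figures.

Q = 1.926 m³/h = 0.0005350 m³/s.
v = Q/A = 0.0005350 / 0.02438 = 0.02194 m/s.

0.02194 m/s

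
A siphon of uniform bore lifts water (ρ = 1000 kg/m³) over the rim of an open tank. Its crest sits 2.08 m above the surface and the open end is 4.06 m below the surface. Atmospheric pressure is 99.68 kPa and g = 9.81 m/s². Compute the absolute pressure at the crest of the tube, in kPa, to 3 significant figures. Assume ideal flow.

The outlet speed comes from Torricelli: v = √(2g·4.06) = 8.93 m/s.
The bore is uniform, so the speed at the crest is the same v. Bernoulli surface→crest: P_atm = P_top + ½ρv² + ρg·h_top.
P_top = 99680 − ½·1000·8.93² − 1000·9.81·2.08 = 39400 Pa.

P_top ≈ 39.4 kPa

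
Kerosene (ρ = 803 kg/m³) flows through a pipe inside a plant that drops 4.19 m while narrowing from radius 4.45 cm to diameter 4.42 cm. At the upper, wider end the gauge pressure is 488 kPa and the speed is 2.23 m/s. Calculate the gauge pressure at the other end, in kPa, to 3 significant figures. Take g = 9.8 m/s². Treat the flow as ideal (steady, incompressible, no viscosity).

Mass conservation (A₁v₁ = A₂v₂) gives v₂ = 2.23 × 62.2/15.3 = 9.04 m/s.
Applying Bernoulli between the two ends and solving for P₂: P₂ = P₁ + ½ρ(v₁² − v₂²) − ρgΔh.
P₂ = 488000 + ½·803·(2.23² − 9.04²) − 803·9.8·(−4.19) = 488000 + (-30800) − (-33000) = 490000 Pa.

P₂ = 490 kPa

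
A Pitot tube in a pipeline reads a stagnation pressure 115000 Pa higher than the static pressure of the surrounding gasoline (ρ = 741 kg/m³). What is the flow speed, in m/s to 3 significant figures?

v ≈ 17.6 m/s

Bernoulli between the free stream and the stagnation point: ½ρv² = P_stag − P_static.
v = √(2ΔP/ρ) = √(2·115000/741) = 17.6 m/s.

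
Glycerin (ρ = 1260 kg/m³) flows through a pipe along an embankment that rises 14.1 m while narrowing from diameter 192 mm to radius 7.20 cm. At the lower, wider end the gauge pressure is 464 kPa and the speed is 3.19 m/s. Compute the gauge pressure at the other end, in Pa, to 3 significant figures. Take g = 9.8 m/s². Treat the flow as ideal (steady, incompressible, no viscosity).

Mass conservation (A₁v₁ = A₂v₂) gives v₂ = 3.19 × 290/163 = 5.67 m/s.
Energy conservation along the streamline gives P₂ = P₁ − ½ρ(v₂² − v₁²) − ρg(h₂ − h₁).
P₂ = 464000 + ½·1260·(3.19² − 5.67²) − 1260·9.8·(+14.1) = 464000 + (-13900) − (174000) = 276000 Pa.

P₂ ≈ 276000 Pa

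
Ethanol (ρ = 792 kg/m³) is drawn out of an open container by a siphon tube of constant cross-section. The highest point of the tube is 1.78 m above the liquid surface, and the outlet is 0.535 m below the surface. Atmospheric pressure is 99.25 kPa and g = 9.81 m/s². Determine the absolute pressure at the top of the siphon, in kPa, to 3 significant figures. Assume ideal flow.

P_top = 81.3 kPa

Bernoulli surface→outlet gives ½v² = g·h_out, so v = √(2·9.81·0.535) = 3.24 m/s.
With constant cross-section the crest speed equals v; applying Bernoulli from the surface up to the crest, P_top = P_atm − ½ρv² − ρg·h_top.
P_top = 99250 − ½·792·3.24² − 792·9.81·1.78 = 81300 Pa.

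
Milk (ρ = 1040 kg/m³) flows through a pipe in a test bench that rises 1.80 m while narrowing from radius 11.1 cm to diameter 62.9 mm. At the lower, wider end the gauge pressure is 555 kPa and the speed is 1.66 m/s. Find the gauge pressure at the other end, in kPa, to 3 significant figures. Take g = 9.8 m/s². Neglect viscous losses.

The volume flow rate is constant, so v₂ = (A₁/A₂)v₁ = (387/31.1)·1.66 = 20.7 m/s.
Bernoulli: P₁ + ½ρv₁² + ρg h₁ = P₂ + ½ρv₂² + ρg h₂, so P₂ = P₁ + ½ρ(v₁² − v₂²) − ρg(h₂ − h₁).
P₂ = 555000 + ½·1040·(1.66² − 20.7²) − 1040·9.8·(+1.80) = 555000 + (-221000) − (18300) = 316000 Pa.

P₂ = 316 kPa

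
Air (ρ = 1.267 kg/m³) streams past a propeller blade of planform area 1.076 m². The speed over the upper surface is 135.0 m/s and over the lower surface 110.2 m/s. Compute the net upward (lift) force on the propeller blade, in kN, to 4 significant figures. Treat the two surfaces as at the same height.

The faster flow above has the lower pressure; Bernoulli (same height) gives ΔP = ½ρ(v_up² − v_low²).
ΔP = ½·1.267·(135.0² − 110.2²) = 3852 Pa.
Lift = ΔP · A = 3852 × 1.076 = 4145 N.

F ≈ 4.145 kN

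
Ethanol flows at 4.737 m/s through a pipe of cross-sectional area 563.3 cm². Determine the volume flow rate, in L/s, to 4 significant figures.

Q = A·v = 0.05633 m² × 4.737 m/s = 0.2668 m³/s.
Converting: 0.2668 m³/s × 1000 = 266.8 L/s.

266.8 L/s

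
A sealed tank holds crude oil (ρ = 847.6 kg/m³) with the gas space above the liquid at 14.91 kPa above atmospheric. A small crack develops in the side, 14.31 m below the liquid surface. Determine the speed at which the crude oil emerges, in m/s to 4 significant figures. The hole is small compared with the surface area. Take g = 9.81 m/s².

17.77 m/s

Take point 1 at the surface (v₁ ≈ 0) and point 2 at the hole (at atmospheric pressure). Bernoulli: P₁ + ρg h = P_atm + ½ρv₂².
With P₁ − P_atm = 14910 Pa, v₂ = √(2gh + 2ΔP/ρ) = √(2·9.81·14.31 + 2·14910/847.6) = 17.77 m/s.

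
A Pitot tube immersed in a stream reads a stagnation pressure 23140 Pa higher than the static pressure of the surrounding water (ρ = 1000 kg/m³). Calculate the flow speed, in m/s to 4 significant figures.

v ≈ 6.803 m/s

The dynamic pressure equals the rise in static pressure at the stagnation point: ΔP = ½ρv².
v = √(2ΔP/ρ) = √(2·23140/1000) = 6.803 m/s.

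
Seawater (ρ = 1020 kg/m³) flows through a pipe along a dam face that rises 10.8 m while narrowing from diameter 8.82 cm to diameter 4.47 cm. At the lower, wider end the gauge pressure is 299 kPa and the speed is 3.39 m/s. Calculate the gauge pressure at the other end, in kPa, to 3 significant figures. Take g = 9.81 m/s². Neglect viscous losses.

By continuity, v₂ = v₁·A₁/A₂ = 3.39·(61.1/15.7) = 13.2 m/s.
Bernoulli: P₁ + ½ρv₁² + ρg h₁ = P₂ + ½ρv₂² + ρg h₂, so P₂ = P₁ + ½ρ(v₁² − v₂²) − ρg(h₂ − h₁).
P₂ = 299000 + ½·1020·(3.39² − 13.2²) − 1020·9.81·(+10.8) = 299000 + (-83000) − (108000) = 108000 Pa.

P₂ = 108 kPa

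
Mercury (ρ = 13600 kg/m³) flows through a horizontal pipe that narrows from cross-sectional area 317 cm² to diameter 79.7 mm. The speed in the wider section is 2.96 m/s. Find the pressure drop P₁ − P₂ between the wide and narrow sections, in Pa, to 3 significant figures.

ΔP = 2350000 Pa

The volume flow rate is constant, so v₂ = (A₁/A₂)v₁ = (317/49.9)·2.96 = 18.8 m/s.
Bernoulli (h₁ = h₂): P₁ − P₂ = ½ρ(v₂² − v₁²).
P₁ − P₂ = ½·13600·(18.8² − 2.96²) = ½·13600·345 = 2350000 Pa.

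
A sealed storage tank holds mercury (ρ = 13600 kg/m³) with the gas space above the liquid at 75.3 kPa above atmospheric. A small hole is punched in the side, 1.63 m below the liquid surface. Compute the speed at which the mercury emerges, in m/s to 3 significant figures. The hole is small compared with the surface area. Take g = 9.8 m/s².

Take point 1 at the surface (v₁ ≈ 0) and point 2 at the hole (at atmospheric pressure). Bernoulli: P₁ + ρg h = P_atm + ½ρv₂².
With P₁ − P_atm = 75300 Pa, v₂ = √(2gh + 2ΔP/ρ) = √(2·9.8·1.63 + 2·75300/13600) = 6.56 m/s.

v ≈ 6.56 m/s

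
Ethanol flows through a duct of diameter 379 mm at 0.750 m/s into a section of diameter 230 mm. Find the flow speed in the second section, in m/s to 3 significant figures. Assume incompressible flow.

v₂ = 2.04 m/s

By continuity, v₂ = v₁·A₁/A₂ = 0.750·(1130/415) = 2.04 m/s.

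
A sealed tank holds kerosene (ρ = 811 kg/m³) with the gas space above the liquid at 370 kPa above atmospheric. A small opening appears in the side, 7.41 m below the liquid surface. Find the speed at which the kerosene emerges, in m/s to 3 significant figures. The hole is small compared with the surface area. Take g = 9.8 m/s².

v ≈ 32.5 m/s

Take point 1 at the surface (v₁ ≈ 0) and point 2 at the hole (at atmospheric pressure). Bernoulli: P₁ + ρg h = P_atm + ½ρv₂².
With P₁ − P_atm = 370000 Pa, v₂ = √(2gh + 2ΔP/ρ) = √(2·9.8·7.41 + 2·370000/811) = 32.5 m/s.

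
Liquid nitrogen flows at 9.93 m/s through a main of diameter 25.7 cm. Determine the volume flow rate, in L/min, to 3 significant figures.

Q ≈ 30900 L/min

Q = A·v = 0.0519 m² × 9.93 m/s = 0.515 m³/s.
Converting: 0.515 m³/s × 60000 = 30900 L/min.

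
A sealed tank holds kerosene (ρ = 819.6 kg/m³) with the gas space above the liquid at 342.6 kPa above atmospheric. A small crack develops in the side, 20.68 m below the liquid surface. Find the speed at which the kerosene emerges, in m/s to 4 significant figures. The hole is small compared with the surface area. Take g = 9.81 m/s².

v = 35.24 m/s

Take point 1 at the surface (v₁ ≈ 0) and point 2 at the hole (at atmospheric pressure). Bernoulli: P₁ + ρg h = P_atm + ½ρv₂².
With P₁ − P_atm = 342600 Pa, v₂ = √(2gh + 2ΔP/ρ) = √(2·9.81·20.68 + 2·342600/819.6) = 35.24 m/s.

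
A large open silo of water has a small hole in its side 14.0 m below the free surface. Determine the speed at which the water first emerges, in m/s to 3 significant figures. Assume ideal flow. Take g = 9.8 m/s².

v = 16.6 m/s

The surface is effectively still and both ends are open, so ½v² = gh and v = √(2·9.8·14.0) = 16.6 m/s.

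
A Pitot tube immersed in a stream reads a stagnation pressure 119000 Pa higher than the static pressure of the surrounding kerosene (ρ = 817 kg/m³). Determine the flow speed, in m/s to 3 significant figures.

Bernoulli between the free stream and the stagnation point: ½ρv² = P_stag − P_static.
v = √(2ΔP/ρ) = √(2·119000/817) = 17.1 m/s.

v = 17.1 m/s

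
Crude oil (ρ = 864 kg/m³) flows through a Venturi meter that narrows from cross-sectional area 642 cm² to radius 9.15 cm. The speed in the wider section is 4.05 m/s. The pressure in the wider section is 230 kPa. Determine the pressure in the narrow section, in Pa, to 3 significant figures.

P₂ ≈ 195000 Pa

By continuity, v₂ = v₁·A₁/A₂ = 4.05·(642/263) = 9.89 m/s.
The pipe is horizontal, so Bernoulli reduces to P₁ + ½ρv₁² = P₂ + ½ρv₂².
P₂ = P₁ − ½ρ(v₂² − v₁²) = 230000 − ½·864·(9.89² − 4.05²) = 230000 − 35100 = 195000 Pa.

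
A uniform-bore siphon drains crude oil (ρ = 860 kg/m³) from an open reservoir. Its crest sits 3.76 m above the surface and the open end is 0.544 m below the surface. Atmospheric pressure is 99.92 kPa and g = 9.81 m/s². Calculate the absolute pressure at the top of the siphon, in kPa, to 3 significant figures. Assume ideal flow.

From the surface to the outlet (both open to atmosphere, surface at rest): v = √(2g·h_out) = √(2·9.81·0.544) = 3.27 m/s.
With constant cross-section the crest speed equals v; applying Bernoulli from the surface up to the crest, P_top = P_atm − ½ρv² − ρg·h_top.
P_top = 99920 − ½·860·3.27² − 860·9.81·3.76 = 63600 Pa.

P_top ≈ 63.6 kPa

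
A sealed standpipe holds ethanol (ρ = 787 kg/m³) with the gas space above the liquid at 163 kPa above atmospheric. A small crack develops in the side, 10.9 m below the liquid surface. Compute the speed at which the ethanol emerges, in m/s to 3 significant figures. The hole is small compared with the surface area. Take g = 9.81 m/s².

Take point 1 at the surface (v₁ ≈ 0) and point 2 at the hole (at atmospheric pressure). Bernoulli: P₁ + ρg h = P_atm + ½ρv₂².
With P₁ − P_atm = 163000 Pa, v₂ = √(2gh + 2ΔP/ρ) = √(2·9.81·10.9 + 2·163000/787) = 25.1 m/s.

v = 25.1 m/s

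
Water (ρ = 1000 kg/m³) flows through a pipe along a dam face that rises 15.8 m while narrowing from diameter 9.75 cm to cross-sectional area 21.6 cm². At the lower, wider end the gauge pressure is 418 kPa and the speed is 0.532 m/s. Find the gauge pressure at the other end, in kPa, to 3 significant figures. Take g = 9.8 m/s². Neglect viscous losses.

P₂ = 262 kPa

The volume flow rate is constant, so v₂ = (A₁/A₂)v₁ = (74.7/21.6)·0.532 = 1.84 m/s.
Applying Bernoulli between the two ends and solving for P₂: P₂ = P₁ + ½ρ(v₁² − v₂²) − ρgΔh.
P₂ = 418000 + ½·1000·(0.532² − 1.84²) − 1000·9.8·(+15.8) = 418000 + (-1550) − (155000) = 262000 Pa.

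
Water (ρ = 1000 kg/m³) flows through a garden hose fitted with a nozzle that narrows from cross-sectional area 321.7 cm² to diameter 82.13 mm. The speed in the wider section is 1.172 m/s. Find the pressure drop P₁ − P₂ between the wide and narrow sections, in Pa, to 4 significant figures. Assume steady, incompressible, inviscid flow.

ΔP ≈ 24640 Pa

By continuity, v₂ = v₁·A₁/A₂ = 1.172·(321.7/52.98) = 7.117 m/s.
Bernoulli (h₁ = h₂): P₁ − P₂ = ½ρ(v₂² − v₁²).
P₁ − P₂ = ½·1000·(7.117² − 1.172²) = ½·1000·49.28 = 24640 Pa.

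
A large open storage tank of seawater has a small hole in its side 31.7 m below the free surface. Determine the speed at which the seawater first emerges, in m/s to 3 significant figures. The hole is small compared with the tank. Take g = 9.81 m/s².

v ≈ 24.9 m/s

With the surface at rest and both surface and jet at atmospheric pressure, Bernoulli gives ρg h = ½ρv², so v = √(2gh) = √(2·9.81·31.7) = 24.9 m/s.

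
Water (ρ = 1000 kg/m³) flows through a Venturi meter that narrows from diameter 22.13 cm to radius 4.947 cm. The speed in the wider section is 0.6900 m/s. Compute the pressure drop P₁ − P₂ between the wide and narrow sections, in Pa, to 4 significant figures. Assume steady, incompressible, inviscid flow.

The volume flow rate is constant, so v₂ = (A₁/A₂)v₁ = (384.6/76.88)·0.6900 = 3.452 m/s.
Bernoulli (h₁ = h₂): P₁ − P₂ = ½ρ(v₂² − v₁²).
P₁ − P₂ = ½·1000·(3.452² − 0.6900²) = ½·1000·11.44 = 5720 Pa.

5720 Pa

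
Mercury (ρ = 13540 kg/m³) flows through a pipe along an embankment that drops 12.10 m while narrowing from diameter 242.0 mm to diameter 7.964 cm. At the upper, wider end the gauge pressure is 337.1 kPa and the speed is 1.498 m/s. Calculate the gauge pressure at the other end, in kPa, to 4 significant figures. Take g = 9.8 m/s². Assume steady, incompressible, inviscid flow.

Mass conservation (A₁v₁ = A₂v₂) gives v₂ = 1.498 × 460.0/49.81 = 13.83 m/s.
Energy conservation along the streamline gives P₂ = P₁ − ½ρ(v₂² − v₁²) − ρg(h₂ − h₁).
P₂ = 337100 + ½·13540·(1.498² − 13.83²) − 13540·9.8·(−12.10) = 337100 + (-1280000) − (-1606000) = 662600 Pa.

662.6 kPa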